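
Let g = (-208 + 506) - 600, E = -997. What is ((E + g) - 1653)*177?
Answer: -522504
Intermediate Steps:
g = -302 (g = 298 - 600 = -302)
((E + g) - 1653)*177 = ((-997 - 302) - 1653)*177 = (-1299 - 1653)*177 = -2952*177 = -522504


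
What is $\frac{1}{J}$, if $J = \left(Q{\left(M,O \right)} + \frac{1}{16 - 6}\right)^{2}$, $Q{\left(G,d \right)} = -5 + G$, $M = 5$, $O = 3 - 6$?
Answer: $100$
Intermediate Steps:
$O = -3$ ($O = 3 - 6 = -3$)
$J = \frac{1}{100}$ ($J = \left(\left(-5 + 5\right) + \frac{1}{16 - 6}\right)^{2} = \left(0 + \frac{1}{10}\right)^{2} = \left(\frac{1}{10}\right)^{2} = \frac{1}{100} \approx 0.01$)
$\frac{1}{J} = \frac{1}{\frac{1}{100}} = 100$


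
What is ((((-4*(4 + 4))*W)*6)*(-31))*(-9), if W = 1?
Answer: -53568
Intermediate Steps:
((((-4*(4 + 4))*W)*6)*(-31))*(-9) = (((-4*(4 + 4)*1)*6)*(-31))*(-9) = (((-4*8*1)*6)*(-31))*(-9) = ((-32*1*6)*(-31))*(-9) = (-32*6*(-31))*(-9) = -192*(-31)*(-9) = 5952*(-9) = -53568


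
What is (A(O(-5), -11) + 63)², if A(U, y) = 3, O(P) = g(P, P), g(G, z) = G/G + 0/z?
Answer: 4356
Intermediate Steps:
g(G, z) = 1 (g(G, z) = 1 + 0 = 1)
O(P) = 1
(A(O(-5), -11) + 63)² = (3 + 63)² = 66² = 4356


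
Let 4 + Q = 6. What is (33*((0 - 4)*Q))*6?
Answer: -1584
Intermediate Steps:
Q = 2 (Q = -4 + 6 = 2)
(33*((0 - 4)*Q))*6 = (33*((0 - 4)*2))*6 = (33*(-4*2))*6 = (33*(-8))*6 = -264*6 = -1584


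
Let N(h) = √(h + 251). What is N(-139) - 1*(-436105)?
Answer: 436105 + 4*√7 ≈ 4.3612e+5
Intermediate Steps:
N(h) = √(251 + h)
N(-139) - 1*(-436105) = √(251 - 139) - 1*(-436105) = √112 + 436105 = 4*√7 + 436105 = 436105 + 4*√7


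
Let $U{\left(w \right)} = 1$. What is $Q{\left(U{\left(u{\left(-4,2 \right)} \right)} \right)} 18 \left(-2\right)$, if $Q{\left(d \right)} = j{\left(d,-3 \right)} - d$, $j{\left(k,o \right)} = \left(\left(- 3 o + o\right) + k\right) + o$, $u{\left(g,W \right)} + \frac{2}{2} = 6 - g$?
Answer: $-108$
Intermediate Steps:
$u{\left(g,W \right)} = 5 - g$ ($u{\left(g,W \right)} = -1 - \left(-6 + g\right) = 5 - g$)
$j{\left(k,o \right)} = k - o$ ($j{\left(k,o \right)} = \left(- 2 o + k\right) + o = \left(k - 2 o\right) + o = k - o$)
$Q{\left(d \right)} = 3$ ($Q{\left(d \right)} = \left(d - -3\right) - d = \left(d + 3\right) - d = \left(3 + d\right) - d = 3$)
$Q{\left(U{\left(u{\left(-4,2 \right)} \right)} \right)} 18 \left(-2\right) = 3 \cdot 18 \left(-2\right) = 54 \left(-2\right) = -108$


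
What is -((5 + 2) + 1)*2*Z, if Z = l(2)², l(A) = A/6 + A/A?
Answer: -256/9 ≈ -28.444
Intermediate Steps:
l(A) = 1 + A/6 (l(A) = A*(⅙) + 1 = A/6 + 1 = 1 + A/6)
Z = 16/9 (Z = (1 + (⅙)*2)² = (1 + ⅓)² = (4/3)² = 16/9 ≈ 1.7778)
-((5 + 2) + 1)*2*Z = -((5 + 2) + 1)*2*16/9 = -(7 + 1)*2*16/9 = -8*2*16/9 = -16*16/9 = -1*256/9 = -256/9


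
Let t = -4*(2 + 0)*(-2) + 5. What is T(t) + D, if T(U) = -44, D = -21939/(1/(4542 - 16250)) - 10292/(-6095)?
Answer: 1565572486252/6095 ≈ 2.5686e+8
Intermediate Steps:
D = 1565572754432/6095 (D = -21939/(1/(-11708)) - 10292*(-1/6095) = -21939/(-1/11708) + 10292/6095 = -21939*(-11708) + 10292/6095 = 256861812 + 10292/6095 = 1565572754432/6095 ≈ 2.5686e+8)
t = 21 (t = -4*2*(-2) + 5 = -8*(-2) + 5 = 16 + 5 = 21)
T(t) + D = -44 + 1565572754432/6095 = 1565572486252/6095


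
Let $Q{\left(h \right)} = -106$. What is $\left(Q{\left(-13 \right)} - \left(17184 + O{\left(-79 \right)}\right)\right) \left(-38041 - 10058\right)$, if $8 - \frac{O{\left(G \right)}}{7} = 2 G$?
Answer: $887522748$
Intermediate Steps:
$O{\left(G \right)} = 56 - 14 G$ ($O{\left(G \right)} = 56 - 7 \cdot 2 G = 56 - 14 G$)
$\left(Q{\left(-13 \right)} - \left(17184 + O{\left(-79 \right)}\right)\right) \left(-38041 - 10058\right) = \left(-106 - \left(17240 + 1106\right)\right) \left(-38041 - 10058\right) = \left(-106 - 18346\right) \left(-38041 - 10058\right) = \left(-106 - 18346\right) \left(-48099\right) = \left(-18452\right) \left(-48099\right) = 887522748$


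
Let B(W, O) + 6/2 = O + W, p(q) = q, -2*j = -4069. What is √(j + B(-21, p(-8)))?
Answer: 3*√890/2 ≈ 44.749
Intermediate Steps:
j = 4069/2 (j = -½*(-4069) = 4069/2 ≈ 2034.5)
B(W, O) = -3 + O + W (B(W, O) = -3 + (O + W) = -3 + O + W)
√(j + B(-21, p(-8))) = √(4069/2 + (-3 - 8 - 21)) = √(4069/2 - 32) = √(4005/2) = 3*√890/2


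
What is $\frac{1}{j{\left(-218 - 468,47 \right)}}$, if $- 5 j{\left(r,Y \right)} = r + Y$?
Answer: $\frac{5}{639} \approx 0.0078247$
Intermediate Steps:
$j{\left(r,Y \right)} = - \frac{Y}{5} - \frac{r}{5}$ ($j{\left(r,Y \right)} = - \frac{r + Y}{5} = - \frac{Y + r}{5} = - \frac{Y}{5} - \frac{r}{5}$)
$\frac{1}{j{\left(-218 - 468,47 \right)}} = \frac{1}{\left(- \frac{1}{5}\right) 47 - \frac{-218 - 468}{5}} = \frac{1}{- \frac{47}{5} - \frac{-218 - 468}{5}} = \frac{1}{- \frac{47}{5} - - \frac{686}{5}} = \frac{1}{- \frac{47}{5} + \frac{686}{5}} = \frac{1}{\frac{639}{5}} = \frac{5}{639}$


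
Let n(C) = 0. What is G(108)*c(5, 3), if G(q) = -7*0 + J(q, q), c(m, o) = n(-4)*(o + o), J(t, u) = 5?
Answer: 0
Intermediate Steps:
c(m, o) = 0 (c(m, o) = 0*(o + o) = 0*(2*o) = 0)
G(q) = 5 (G(q) = -7*0 + 5 = 0 + 5 = 5)
G(108)*c(5, 3) = 5*0 = 0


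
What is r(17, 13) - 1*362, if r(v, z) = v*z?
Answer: -141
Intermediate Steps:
r(17, 13) - 1*362 = 17*13 - 1*362 = 221 - 362 = -141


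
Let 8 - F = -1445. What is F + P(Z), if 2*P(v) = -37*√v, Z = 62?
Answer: 1453 - 37*√62/2 ≈ 1307.3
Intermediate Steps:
P(v) = -37*√v/2 (P(v) = (-37*√v)/2 = -37*√v/2)
F = 1453 (F = 8 - 1*(-1445) = 8 + 1445 = 1453)
F + P(Z) = 1453 - 37*√62/2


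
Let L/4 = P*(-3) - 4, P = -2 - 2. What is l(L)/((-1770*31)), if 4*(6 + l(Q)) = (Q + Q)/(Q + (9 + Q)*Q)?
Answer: 503/4609080 ≈ 0.00010913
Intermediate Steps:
P = -4
L = 32 (L = 4*(-4*(-3) - 4) = 4*(12 - 4) = 4*8 = 32)
l(Q) = -6 + Q/(2*(Q + Q*(9 + Q))) (l(Q) = -6 + ((Q + Q)/(Q + (9 + Q)*Q))/4 = -6 + ((2*Q)/(Q + Q*(9 + Q)))/4 = -6 + (2*Q/(Q + Q*(9 + Q)))/4 = -6 + Q/(2*(Q + Q*(9 + Q))))
l(L)/((-1770*31)) = ((-119 - 12*32)/(2*(10 + 32)))/((-1770*31)) = ((½)*(-119 - 384)/42)/(-54870) = ((½)*(1/42)*(-503))*(-1/54870) = -503/84*(-1/54870) = 503/4609080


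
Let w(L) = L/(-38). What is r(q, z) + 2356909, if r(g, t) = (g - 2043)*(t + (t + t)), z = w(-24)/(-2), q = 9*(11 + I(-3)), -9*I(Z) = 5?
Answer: 44816353/19 ≈ 2.3588e+6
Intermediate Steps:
I(Z) = -5/9 (I(Z) = -1/9*5 = -5/9)
w(L) = -L/38 (w(L) = L*(-1/38) = -L/38)
q = 94 (q = 9*(11 - 5/9) = 9*(94/9) = 94)
z = -6/19 (z = -1/38*(-24)/(-2) = (12/19)*(-1/2) = -6/19 ≈ -0.31579)
r(g, t) = 3*t*(-2043 + g) (r(g, t) = (-2043 + g)*(t + 2*t) = (-2043 + g)*(3*t) = 3*t*(-2043 + g))
r(q, z) + 2356909 = 3*(-6/19)*(-2043 + 94) + 2356909 = 3*(-6/19)*(-1949) + 2356909 = 35082/19 + 2356909 = 44816353/19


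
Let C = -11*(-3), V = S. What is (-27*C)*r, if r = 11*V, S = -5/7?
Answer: 49005/7 ≈ 7000.7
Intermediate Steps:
S = -5/7 (S = -5*⅐ = -5/7 ≈ -0.71429)
V = -5/7 ≈ -0.71429
C = 33
r = -55/7 (r = 11*(-5/7) = -55/7 ≈ -7.8571)
(-27*C)*r = -27*33*(-55/7) = -891*(-55/7) = 49005/7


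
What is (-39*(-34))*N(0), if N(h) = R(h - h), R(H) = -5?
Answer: -6630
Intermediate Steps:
N(h) = -5
(-39*(-34))*N(0) = -39*(-34)*(-5) = 1326*(-5) = -6630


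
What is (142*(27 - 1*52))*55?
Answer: -195250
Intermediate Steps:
(142*(27 - 1*52))*55 = (142*(27 - 52))*55 = (142*(-25))*55 = -3550*55 = -195250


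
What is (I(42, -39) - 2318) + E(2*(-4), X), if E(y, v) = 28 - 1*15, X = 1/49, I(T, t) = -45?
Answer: -2350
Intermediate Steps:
X = 1/49 ≈ 0.020408
E(y, v) = 13 (E(y, v) = 28 - 15 = 13)
(I(42, -39) - 2318) + E(2*(-4), X) = (-45 - 2318) + 13 = -2363 + 13 = -2350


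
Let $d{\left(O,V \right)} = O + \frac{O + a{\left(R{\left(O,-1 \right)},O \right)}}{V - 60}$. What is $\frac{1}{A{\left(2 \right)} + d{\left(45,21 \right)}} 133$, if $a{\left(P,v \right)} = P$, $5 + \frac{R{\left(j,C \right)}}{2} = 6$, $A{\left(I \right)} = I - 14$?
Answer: $\frac{5187}{1240} \approx 4.1831$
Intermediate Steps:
$A{\left(I \right)} = -14 + I$
$R{\left(j,C \right)} = 2$ ($R{\left(j,C \right)} = -10 + 2 \cdot 6 = -10 + 12 = 2$)
$d{\left(O,V \right)} = O + \frac{2 + O}{-60 + V}$ ($d{\left(O,V \right)} = O + \frac{O + 2}{V - 60} = O + \frac{2 + O}{-60 + V}$)
$\frac{1}{A{\left(2 \right)} + d{\left(45,21 \right)}} 133 = \frac{1}{\left(-14 + 2\right) + \frac{2 - 2655 + 45 \cdot 21}{-60 + 21}} \cdot 133 = \frac{1}{-12 + \frac{2 - 2655 + 945}{-39}} \cdot 133 = \frac{1}{-12 - - \frac{1708}{39}} \cdot 133 = \frac{1}{-12 + \frac{1708}{39}} \cdot 133 = \frac{1}{\frac{1240}{39}} \cdot 133 = \frac{39}{1240} \cdot 133 = \frac{5187}{1240}$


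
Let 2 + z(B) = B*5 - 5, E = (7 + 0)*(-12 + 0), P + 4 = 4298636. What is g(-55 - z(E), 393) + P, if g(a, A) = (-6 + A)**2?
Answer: 4448401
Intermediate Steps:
P = 4298632 (P = -4 + 4298636 = 4298632)
E = -84 (E = 7*(-12) = -84)
z(B) = -7 + 5*B (z(B) = -2 + (B*5 - 5) = -2 + (5*B - 5) = -2 + (-5 + 5*B) = -7 + 5*B)
g(-55 - z(E), 393) + P = (-6 + 393)**2 + 4298632 = 387**2 + 4298632 = 149769 + 4298632 = 4448401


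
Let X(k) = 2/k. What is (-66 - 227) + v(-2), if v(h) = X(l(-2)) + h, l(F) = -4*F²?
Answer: -2361/8 ≈ -295.13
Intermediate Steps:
v(h) = -⅛ + h (v(h) = 2/((-4*(-2)²)) + h = 2/((-4*4)) + h = 2/(-16) + h = 2*(-1/16) + h = -⅛ + h)
(-66 - 227) + v(-2) = (-66 - 227) + (-⅛ - 2) = -293 - 17/8 = -2361/8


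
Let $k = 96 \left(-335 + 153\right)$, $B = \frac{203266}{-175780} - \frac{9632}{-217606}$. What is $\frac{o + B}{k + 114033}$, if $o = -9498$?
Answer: $- \frac{90837118170719}{923383456590870} \approx -0.098374$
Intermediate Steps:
$B = - \frac{10634697059}{9562695670}$ ($B = 203266 \left(- \frac{1}{175780}\right) - - \frac{4816}{108803} = - \frac{101633}{87890} + \frac{4816}{108803} = - \frac{10634697059}{9562695670} \approx -1.1121$)
$k = -17472$ ($k = 96 \left(-182\right) = -17472$)
$\frac{o + B}{k + 114033} = \frac{-9498 - \frac{10634697059}{9562695670}}{-17472 + 114033} = - \frac{90837118170719}{9562695670 \cdot 96561} = \left(- \frac{90837118170719}{9562695670}\right) \frac{1}{96561} = - \frac{90837118170719}{923383456590870}$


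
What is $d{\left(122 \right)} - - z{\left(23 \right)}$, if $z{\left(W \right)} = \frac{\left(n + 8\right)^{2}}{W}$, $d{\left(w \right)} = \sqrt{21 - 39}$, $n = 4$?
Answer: $\frac{144}{23} + 3 i \sqrt{2} \approx 6.2609 + 4.2426 i$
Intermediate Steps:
$d{\left(w \right)} = 3 i \sqrt{2}$ ($d{\left(w \right)} = \sqrt{-18} = 3 i \sqrt{2}$)
$z{\left(W \right)} = \frac{144}{W}$ ($z{\left(W \right)} = \frac{\left(4 + 8\right)^{2}}{W} = \frac{12^{2}}{W} = \frac{144}{W}$)
$d{\left(122 \right)} - - z{\left(23 \right)} = 3 i \sqrt{2} - - \frac{144}{23} = 3 i \sqrt{2} + \frac{144}{23} = \frac{144}{23} + 3 i \sqrt{2}$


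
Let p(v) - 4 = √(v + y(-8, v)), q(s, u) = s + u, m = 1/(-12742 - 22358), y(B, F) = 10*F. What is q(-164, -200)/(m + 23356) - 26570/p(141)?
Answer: 2488807556792/35953892699 - 5314*√1551/307 ≈ -612.47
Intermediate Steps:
m = -1/35100 (m = 1/(-35100) = -1/35100 ≈ -2.8490e-5)
p(v) = 4 + √11*√v (p(v) = 4 + √(v + 10*v) = 4 + √(11*v) = 4 + √11*√v)
q(-164, -200)/(m + 23356) - 26570/p(141) = (-164 - 200)/(-1/35100 + 23356) - 26570/(4 + √11*√141) = -364/819795599/35100 - 26570/(4 + √1551) = -364*35100/819795599 - 26570/(4 + √1551) = -1825200/117113657 - 26570/(4 + √1551)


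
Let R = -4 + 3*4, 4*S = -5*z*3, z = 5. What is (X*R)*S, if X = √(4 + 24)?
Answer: -300*√7 ≈ -793.73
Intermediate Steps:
X = 2*√7 (X = √28 = 2*√7 ≈ 5.2915)
S = -75/4 (S = (-5*5*3)/4 = (-25*3)/4 = (¼)*(-75) = -75/4 ≈ -18.750)
R = 8 (R = -4 + 12 = 8)
(X*R)*S = ((2*√7)*8)*(-75/4) = (16*√7)*(-75/4) = -300*√7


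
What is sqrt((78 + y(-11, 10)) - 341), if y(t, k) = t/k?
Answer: I*sqrt(26410)/10 ≈ 16.251*I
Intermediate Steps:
sqrt((78 + y(-11, 10)) - 341) = sqrt((78 - 11/10) - 341) = sqrt(769/10 - 341) = sqrt(-2641/10) = I*sqrt(26410)/10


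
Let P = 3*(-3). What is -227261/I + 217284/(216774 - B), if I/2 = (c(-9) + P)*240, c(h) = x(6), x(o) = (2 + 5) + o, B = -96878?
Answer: -932416867/7923840 ≈ -117.67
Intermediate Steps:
x(o) = 7 + o
c(h) = 13 (c(h) = 7 + 6 = 13)
P = -9
I = 1920 (I = 2*((13 - 9)*240) = 2*(4*240) = 2*960 = 1920)
-227261/I + 217284/(216774 - B) = -227261/1920 + 217284/(216774 - 1*(-96878)) = -227261*1/1920 + 217284/(216774 + 96878) = -227261/1920 + 217284/313652 = -227261/1920 + 217284*(1/313652) = -227261/1920 + 2859/4127 = -932416867/7923840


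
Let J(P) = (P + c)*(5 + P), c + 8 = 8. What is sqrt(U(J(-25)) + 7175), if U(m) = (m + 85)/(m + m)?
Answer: sqrt(2870234)/20 ≈ 84.709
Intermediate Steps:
c = 0 (c = -8 + 8 = 0)
J(P) = P*(5 + P) (J(P) = (P + 0)*(5 + P) = P*(5 + P))
U(m) = (85 + m)/(2*m) (U(m) = (85 + m)/((2*m)) = (85 + m)*(1/(2*m)) = (85 + m)/(2*m))
sqrt(U(J(-25)) + 7175) = sqrt((85 - 25*(5 - 25))/(2*((-25*(5 - 25)))) + 7175) = sqrt((85 - 25*(-20))/(2*((-25*(-20)))) + 7175) = sqrt((1/2)*(85 + 500)/500 + 7175) = sqrt((1/2)*(1/500)*585 + 7175) = sqrt(117/200 + 7175) = sqrt(1435117/200) = sqrt(2870234)/20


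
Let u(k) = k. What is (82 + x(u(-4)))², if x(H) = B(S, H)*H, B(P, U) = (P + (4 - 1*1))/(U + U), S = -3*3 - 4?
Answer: 5929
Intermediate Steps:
S = -13 (S = -9 - 4 = -13)
B(P, U) = (3 + P)/(2*U) (B(P, U) = (P + (4 - 1))/((2*U)) = (P + 3)*(1/(2*U)) = (3 + P)*(1/(2*U)) = (3 + P)/(2*U))
x(H) = -5 (x(H) = ((3 - 13)/(2*H))*H = ((½)*(-10)/H)*H = (-5/H)*H = -5)
(82 + x(u(-4)))² = (82 - 5)² = 77² = 5929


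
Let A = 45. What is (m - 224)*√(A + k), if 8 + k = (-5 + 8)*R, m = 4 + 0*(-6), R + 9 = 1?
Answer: -220*√13 ≈ -793.22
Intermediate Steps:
R = -8 (R = -9 + 1 = -8)
m = 4 (m = 4 + 0 = 4)
k = -32 (k = -8 + (-5 + 8)*(-8) = -8 + 3*(-8) = -8 - 24 = -32)
(m - 224)*√(A + k) = (4 - 224)*√(45 - 32) = -220*√13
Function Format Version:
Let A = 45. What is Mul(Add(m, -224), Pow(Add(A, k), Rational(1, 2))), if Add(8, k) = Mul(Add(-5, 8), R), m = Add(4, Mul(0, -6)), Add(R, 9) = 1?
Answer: Mul(-220, Pow(13, Rational(1, 2))) ≈ -793.22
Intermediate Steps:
R = -8 (R = Add(-9, 1) = -8)
m = 4 (m = Add(4, 0) = 4)
k = -32 (k = Add(-8, Mul(Add(-5, 8), -8)) = Add(-8, Mul(3, -8)) = Add(-8, -24) = -32)
Mul(Add(m, -224), Pow(Add(A, k), Rational(1, 2))) = Mul(Add(4, -224), Pow(Add(45, -32), Rational(1, 2))) = Mul(-220, Pow(13, Rational(1, 2)))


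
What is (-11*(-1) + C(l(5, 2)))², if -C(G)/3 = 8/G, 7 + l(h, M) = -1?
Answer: 196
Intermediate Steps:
l(h, M) = -8 (l(h, M) = -7 - 1 = -8)
C(G) = -24/G
(-11*(-1) + C(l(5, 2)))² = (-11*(-1) - 24/(-8))² = (11 - 24*(-⅛))² = (11 + 3)² = 14² = 196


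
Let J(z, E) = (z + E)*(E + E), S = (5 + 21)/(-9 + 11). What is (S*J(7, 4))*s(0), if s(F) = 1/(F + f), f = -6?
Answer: -572/3 ≈ -190.67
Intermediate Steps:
S = 13 (S = 26/2 = 26*(½) = 13)
s(F) = 1/(-6 + F) (s(F) = 1/(F - 6) = 1/(-6 + F))
J(z, E) = 2*E*(E + z) (J(z, E) = (E + z)*(2*E) = 2*E*(E + z))
(S*J(7, 4))*s(0) = (13*(2*4*(4 + 7)))/(-6 + 0) = (13*(2*4*11))/(-6) = (13*88)*(-⅙) = 1144*(-⅙) = -572/3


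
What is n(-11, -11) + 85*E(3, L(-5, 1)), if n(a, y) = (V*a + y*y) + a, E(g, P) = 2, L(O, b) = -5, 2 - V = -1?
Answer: 247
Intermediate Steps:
V = 3 (V = 2 - 1*(-1) = 2 + 1 = 3)
n(a, y) = y² + 4*a (n(a, y) = (3*a + y*y) + a = (3*a + y²) + a = (y² + 3*a) + a = y² + 4*a)
n(-11, -11) + 85*E(3, L(-5, 1)) = ((-11)² + 4*(-11)) + 85*2 = (121 - 44) + 170 = 77 + 170 = 247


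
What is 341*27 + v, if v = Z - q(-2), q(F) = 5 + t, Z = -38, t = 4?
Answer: 9160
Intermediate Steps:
q(F) = 9 (q(F) = 5 + 4 = 9)
v = -47 (v = -38 - 1*9 = -38 - 9 = -47)
341*27 + v = 341*27 - 47 = 9207 - 47 = 9160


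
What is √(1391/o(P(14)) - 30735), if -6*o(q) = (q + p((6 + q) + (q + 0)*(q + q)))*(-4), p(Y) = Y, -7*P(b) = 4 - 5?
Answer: I*√2921939565/310 ≈ 174.37*I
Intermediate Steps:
P(b) = ⅐ (P(b) = -(4 - 5)/7 = -⅐*(-1) = ⅐)
o(q) = 4 + 4*q/3 + 4*q²/3 (o(q) = -(q + ((6 + q) + (q + 0)*(q + q)))*(-4)/6 = -(q + ((6 + q) + q*(2*q)))*(-4)/6 = -(q + ((6 + q) + 2*q²))*(-4)/6 = -(q + (6 + q + 2*q²))*(-4)/6 = -(6 + 2*q + 2*q²)*(-4)/6 = -(-24 - 8*q - 8*q²)/6 = 4 + 4*q/3 + 4*q²/3)
√(1391/o(P(14)) - 30735) = √(1391/(4 + (4/3)*(⅐) + 4*(⅐)²/3) - 30735) = √(1391/(4 + 4/21 + (4/3)*(1/49)) - 30735) = √(1391/(4 + 4/21 + 4/147) - 30735) = √(1391/(620/147) - 30735) = √(1391*(147/620) - 30735) = √(204477/620 - 30735) = √(-18851223/620) = I*√2921939565/310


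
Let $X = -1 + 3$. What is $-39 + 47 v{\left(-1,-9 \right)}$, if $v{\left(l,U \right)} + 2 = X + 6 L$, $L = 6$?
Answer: $1653$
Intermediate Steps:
$X = 2$
$v{\left(l,U \right)} = 36$ ($v{\left(l,U \right)} = -2 + \left(2 + 6 \cdot 6\right) = -2 + \left(2 + 36\right) = -2 + 38 = 36$)
$-39 + 47 v{\left(-1,-9 \right)} = -39 + 47 \cdot 36 = -39 + 1692 = 1653$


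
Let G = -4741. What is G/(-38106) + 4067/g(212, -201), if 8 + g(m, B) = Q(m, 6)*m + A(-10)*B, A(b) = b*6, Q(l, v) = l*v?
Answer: 745296329/5367534948 ≈ 0.13885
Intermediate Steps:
A(b) = 6*b
g(m, B) = -8 - 60*B + 6*m² (g(m, B) = -8 + ((m*6)*m + (6*(-10))*B) = -8 + ((6*m)*m - 60*B) = -8 + (6*m² - 60*B) = -8 + (-60*B + 6*m²) = -8 - 60*B + 6*m²)
G/(-38106) + 4067/g(212, -201) = -4741/(-38106) + 4067/(-8 - 60*(-201) + 6*212²) = -4741*(-1/38106) + 4067/(-8 + 12060 + 6*44944) = 4741/38106 + 4067/(-8 + 12060 + 269664) = 4741/38106 + 4067/281716 = 745296329/5367534948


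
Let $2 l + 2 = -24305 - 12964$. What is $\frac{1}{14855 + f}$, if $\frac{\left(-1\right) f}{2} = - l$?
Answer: $- \frac{1}{22416} \approx -4.4611 \cdot 10^{-5}$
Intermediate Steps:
$l = - \frac{37271}{2}$ ($l = -1 + \frac{-24305 - 12964}{2} = -1 + \frac{1}{2} \left(-37269\right) = -1 - \frac{37269}{2} = - \frac{37271}{2} \approx -18636.0$)
$f = -37271$ ($f = - 2 \left(\left(-1\right) \left(- \frac{37271}{2}\right)\right) = \left(-2\right) \frac{37271}{2} = -37271$)
$\frac{1}{14855 + f} = \frac{1}{14855 - 37271} = \frac{1}{-22416} = - \frac{1}{22416}$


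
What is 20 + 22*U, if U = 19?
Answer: 438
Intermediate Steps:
20 + 22*U = 20 + 22*19 = 20 + 418 = 438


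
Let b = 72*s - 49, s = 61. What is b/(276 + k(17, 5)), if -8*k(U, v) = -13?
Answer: 34744/2221 ≈ 15.643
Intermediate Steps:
k(U, v) = 13/8 (k(U, v) = -⅛*(-13) = 13/8)
b = 4343 (b = 72*61 - 49 = 4392 - 49 = 4343)
b/(276 + k(17, 5)) = 4343/(276 + 13/8) = 4343/(2221/8) = 4343*(8/2221) = 34744/2221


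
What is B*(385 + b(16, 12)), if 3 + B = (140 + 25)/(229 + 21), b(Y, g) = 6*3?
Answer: -47151/50 ≈ -943.02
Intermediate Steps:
b(Y, g) = 18
B = -117/50 (B = -3 + (140 + 25)/(229 + 21) = -3 + 165/250 = -3 + 165*(1/250) = -3 + 33/50 = -117/50 ≈ -2.3400)
B*(385 + b(16, 12)) = -117*(385 + 18)/50 = -117/50*403 = -47151/50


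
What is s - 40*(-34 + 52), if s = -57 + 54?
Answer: -723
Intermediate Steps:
s = -3
s - 40*(-34 + 52) = -3 - 40*(-34 + 52) = -3 - 40*18 = -3 - 720 = -723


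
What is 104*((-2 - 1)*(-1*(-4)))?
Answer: -1248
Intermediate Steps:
104*((-2 - 1)*(-1*(-4))) = 104*(-3*4) = 104*(-12) = -1248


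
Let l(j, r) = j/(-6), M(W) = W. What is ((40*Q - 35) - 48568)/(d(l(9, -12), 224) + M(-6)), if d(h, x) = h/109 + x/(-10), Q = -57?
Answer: 55462470/30971 ≈ 1790.8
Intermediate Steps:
l(j, r) = -j/6 (l(j, r) = j*(-1/6) = -j/6)
d(h, x) = -x/10 + h/109 (d(h, x) = h*(1/109) + x*(-1/10) = h/109 - x/10 = -x/10 + h/109)
((40*Q - 35) - 48568)/(d(l(9, -12), 224) + M(-6)) = ((40*(-57) - 35) - 48568)/((-1/10*224 + (-1/6*9)/109) - 6) = ((-2280 - 35) - 48568)/((-112/5 + (1/109)*(-3/2)) - 6) = (-2315 - 48568)/((-112/5 - 3/218) - 6) = -50883/(-24431/1090 - 6) = -50883/(-30971/1090) = -50883*(-1090/30971) = 55462470/30971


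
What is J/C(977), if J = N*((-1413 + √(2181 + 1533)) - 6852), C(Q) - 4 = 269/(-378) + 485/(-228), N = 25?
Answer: -2967961500/16679 + 359100*√3714/16679 ≈ -1.7663e+5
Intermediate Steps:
C(Q) = 16679/14364 (C(Q) = 4 + (269/(-378) + 485/(-228)) = 4 + (269*(-1/378) + 485*(-1/228)) = 4 + (-269/378 - 485/228) = 4 - 40777/14364 = 16679/14364)
J = -206625 + 25*√3714 (J = 25*((-1413 + √(2181 + 1533)) - 6852) = 25*((-1413 + √3714) - 6852) = 25*(-8265 + √3714) = -206625 + 25*√3714 ≈ -2.0510e+5)
J/C(977) = (-206625 + 25*√3714)/(16679/14364) = (-206625 + 25*√3714)*(14364/16679) = -2967961500/16679 + 359100*√3714/16679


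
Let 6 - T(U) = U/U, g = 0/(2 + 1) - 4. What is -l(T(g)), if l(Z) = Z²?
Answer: -25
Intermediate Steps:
g = -4 (g = 0/3 - 4 = 0*(⅓) - 4 = 0 - 4 = -4)
T(U) = 5 (T(U) = 6 - U/U = 6 - 1*1 = 6 - 1 = 5)
-l(T(g)) = -1*5² = -1*25 = -25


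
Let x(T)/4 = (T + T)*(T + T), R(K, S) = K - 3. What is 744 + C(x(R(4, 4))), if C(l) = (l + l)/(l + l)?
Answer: 745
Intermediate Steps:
R(K, S) = -3 + K
x(T) = 16*T² (x(T) = 4*((T + T)*(T + T)) = 4*((2*T)*(2*T)) = 4*(4*T²) = 16*T²)
C(l) = 1 (C(l) = (2*l)/((2*l)) = (2*l)*(1/(2*l)) = 1)
744 + C(x(R(4, 4))) = 744 + 1 = 745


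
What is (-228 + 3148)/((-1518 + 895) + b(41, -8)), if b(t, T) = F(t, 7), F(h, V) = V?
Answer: -365/77 ≈ -4.7403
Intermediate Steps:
b(t, T) = 7
(-228 + 3148)/((-1518 + 895) + b(41, -8)) = (-228 + 3148)/((-1518 + 895) + 7) = 2920/(-623 + 7) = 2920/(-616) = 2920*(-1/616) = -365/77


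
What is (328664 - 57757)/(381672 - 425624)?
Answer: -270907/43952 ≈ -6.1637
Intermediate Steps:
(328664 - 57757)/(381672 - 425624) = 270907/(-43952) = 270907*(-1/43952) = -270907/43952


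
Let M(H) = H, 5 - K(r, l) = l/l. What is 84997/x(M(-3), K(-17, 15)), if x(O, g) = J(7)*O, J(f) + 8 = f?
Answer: 84997/3 ≈ 28332.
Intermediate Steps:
K(r, l) = 4 (K(r, l) = 5 - l/l = 5 - 1*1 = 5 - 1 = 4)
J(f) = -8 + f
x(O, g) = -O (x(O, g) = (-8 + 7)*O = -O)
84997/x(M(-3), K(-17, 15)) = 84997/((-1*(-3))) = 84997/3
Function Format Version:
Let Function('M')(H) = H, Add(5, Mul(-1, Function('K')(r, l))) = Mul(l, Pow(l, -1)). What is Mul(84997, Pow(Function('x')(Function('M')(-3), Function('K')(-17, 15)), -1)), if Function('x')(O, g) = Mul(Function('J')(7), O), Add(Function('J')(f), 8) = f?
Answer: Rational(84997, 3) ≈ 28332.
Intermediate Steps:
Function('K')(r, l) = 4 (Function('K')(r, l) = Add(5, Mul(-1, Mul(l, Pow(l, -1)))) = Add(5, Mul(-1, 1)) = Add(5, -1) = 4)
Function('J')(f) = Add(-8, f)
Function('x')(O, g) = Mul(-1, O) (Function('x')(O, g) = Mul(Add(-8, 7), O) = Mul(-1, O))
Mul(84997, Pow(Function('x')(Function('M')(-3), Function('K')(-17, 15)), -1)) = Mul(84997, Pow(Mul(-1, -3), -1)) = Mul(84997, Pow(3, -1)) = Mul(84997, Rational(1, 3)) = Rational(84997, 3)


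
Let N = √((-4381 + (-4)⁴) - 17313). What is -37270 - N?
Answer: -37270 - 3*I*√2382 ≈ -37270.0 - 146.42*I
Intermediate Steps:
N = 3*I*√2382 (N = √((-4381 + 256) - 17313) = √(-4125 - 17313) = √(-21438) = 3*I*√2382 ≈ 146.42*I)
-37270 - N = -37270 - 3*I*√2382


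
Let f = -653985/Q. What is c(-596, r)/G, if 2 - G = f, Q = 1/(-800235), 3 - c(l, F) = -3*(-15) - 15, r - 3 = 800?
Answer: 27/523341686473 ≈ 5.1592e-11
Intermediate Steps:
r = 803 (r = 3 + 800 = 803)
c(l, F) = -27 (c(l, F) = 3 - (-3*(-15) - 15) = 3 - (45 - 15) = 3 - 1*30 = 3 - 30 = -27)
Q = -1/800235 ≈ -1.2496e-6
f = 523341686475 (f = -653985/(-1/800235) = -653985*(-800235) = 523341686475)
G = -523341686473 (G = 2 - 1*523341686475 = 2 - 523341686475 = -523341686473)
c(-596, r)/G = -27/(-523341686473) = -27*(-1/523341686473) = 27/523341686473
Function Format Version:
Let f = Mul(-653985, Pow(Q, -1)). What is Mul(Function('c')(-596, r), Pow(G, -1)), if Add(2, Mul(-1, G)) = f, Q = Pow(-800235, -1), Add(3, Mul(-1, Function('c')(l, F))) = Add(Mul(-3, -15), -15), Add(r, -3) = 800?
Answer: Rational(27, 523341686473) ≈ 5.1592e-11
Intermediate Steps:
r = 803 (r = Add(3, 800) = 803)
Function('c')(l, F) = -27 (Function('c')(l, F) = Add(3, Mul(-1, Add(Mul(-3, -15), -15))) = Add(3, Mul(-1, Add(45, -15))) = Add(3, Mul(-1, 30)) = Add(3, -30) = -27)
Q = Rational(-1, 800235) ≈ -1.2496e-6
f = 523341686475 (f = Mul(-653985, Pow(Rational(-1, 800235), -1)) = Mul(-653985, -800235) = 523341686475)
G = -523341686473 (G = Add(2, Mul(-1, 523341686475)) = Add(2, -523341686475) = -523341686473)
Mul(Function('c')(-596, r), Pow(G, -1)) = Mul(-27, Pow(-523341686473, -1)) = Mul(-27, Rational(-1, 523341686473)) = Rational(27, 523341686473)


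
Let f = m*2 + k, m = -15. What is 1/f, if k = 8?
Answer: -1/22 ≈ -0.045455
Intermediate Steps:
f = -22 (f = -15*2 + 8 = -30 + 8 = -22)
1/f = 1/(-22) = -1/22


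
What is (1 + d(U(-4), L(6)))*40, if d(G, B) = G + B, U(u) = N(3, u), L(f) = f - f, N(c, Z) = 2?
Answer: 120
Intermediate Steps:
L(f) = 0
U(u) = 2
d(G, B) = B + G
(1 + d(U(-4), L(6)))*40 = (1 + (0 + 2))*40 = (1 + 2)*40 = 3*40 = 120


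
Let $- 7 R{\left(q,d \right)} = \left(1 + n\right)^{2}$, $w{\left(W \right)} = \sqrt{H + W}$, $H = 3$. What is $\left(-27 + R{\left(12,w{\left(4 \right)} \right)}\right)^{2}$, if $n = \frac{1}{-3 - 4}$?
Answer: $\frac{86434209}{117649} \approx 734.68$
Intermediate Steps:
$w{\left(W \right)} = \sqrt{3 + W}$
$n = - \frac{1}{7}$ ($n = \frac{1}{-7} = - \frac{1}{7} \approx -0.14286$)
$R{\left(q,d \right)} = - \frac{36}{343}$ ($R{\left(q,d \right)} = - \frac{\left(1 - \frac{1}{7}\right)^{2}}{7} = - \frac{\left(\frac{6}{7}\right)^{2}}{7} = \left(- \frac{1}{7}\right) \frac{36}{49} = - \frac{36}{343}$)
$\left(-27 + R{\left(12,w{\left(4 \right)} \right)}\right)^{2} = \left(-27 - \frac{36}{343}\right)^{2} = \left(- \frac{9297}{343}\right)^{2} = \frac{86434209}{117649}$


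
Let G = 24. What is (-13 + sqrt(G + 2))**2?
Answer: (13 - sqrt(26))**2 ≈ 62.425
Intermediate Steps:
(-13 + sqrt(G + 2))**2 = (-13 + sqrt(24 + 2))**2 = (-13 + sqrt(26))**2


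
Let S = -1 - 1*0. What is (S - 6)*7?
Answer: -49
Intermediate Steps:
S = -1 (S = -1 + 0 = -1)
(S - 6)*7 = (-1 - 6)*7 = -7*7 = -49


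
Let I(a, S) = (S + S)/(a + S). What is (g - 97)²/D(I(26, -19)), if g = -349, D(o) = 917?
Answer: 198916/917 ≈ 216.92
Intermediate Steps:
I(a, S) = 2*S/(S + a) (I(a, S) = (2*S)/(S + a) = 2*S/(S + a))
(g - 97)²/D(I(26, -19)) = (-349 - 97)²/917 = (-446)²*(1/917) = 198916*(1/917) = 198916/917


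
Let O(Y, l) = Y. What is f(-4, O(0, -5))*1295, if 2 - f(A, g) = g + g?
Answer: 2590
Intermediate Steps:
f(A, g) = 2 - 2*g (f(A, g) = 2 - (g + g) = 2 - 2*g)
f(-4, O(0, -5))*1295 = (2 - 2*0)*1295 = (2 + 0)*1295 = 2*1295 = 2590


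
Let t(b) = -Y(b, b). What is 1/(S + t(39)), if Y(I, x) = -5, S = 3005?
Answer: 1/3010 ≈ 0.00033223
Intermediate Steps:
t(b) = 5 (t(b) = -1*(-5) = 5)
1/(S + t(39)) = 1/(3005 + 5) = 1/3010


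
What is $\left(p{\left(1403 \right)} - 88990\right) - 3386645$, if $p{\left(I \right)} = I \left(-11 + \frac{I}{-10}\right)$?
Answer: $- \frac{36879089}{10} \approx -3.6879 \cdot 10^{6}$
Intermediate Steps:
$p{\left(I \right)} = I \left(-11 - \frac{I}{10}\right)$ ($p{\left(I \right)} = I \left(-11 + I \left(- \frac{1}{10}\right)\right) = I \left(-11 - \frac{I}{10}\right)$)
$\left(p{\left(1403 \right)} - 88990\right) - 3386645 = \left(\left(- \frac{1}{10}\right) 1403 \left(110 + 1403\right) - 88990\right) - 3386645 = \left(\left(- \frac{1}{10}\right) 1403 \cdot 1513 - 88990\right) - 3386645 = \left(- \frac{2122739}{10} - 88990\right) - 3386645 = - \frac{3012639}{10} - 3386645 = - \frac{36879089}{10}$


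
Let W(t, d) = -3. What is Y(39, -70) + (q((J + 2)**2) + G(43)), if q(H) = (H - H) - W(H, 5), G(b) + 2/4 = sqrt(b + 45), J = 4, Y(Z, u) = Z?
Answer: 83/2 + 2*sqrt(22) ≈ 50.881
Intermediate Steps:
G(b) = -1/2 + sqrt(45 + b) (G(b) = -1/2 + sqrt(b + 45) = -1/2 + sqrt(45 + b))
q(H) = 3 (q(H) = (H - H) - 1*(-3) = 0 + 3 = 3)
Y(39, -70) + (q((J + 2)**2) + G(43)) = 39 + (3 + (-1/2 + sqrt(45 + 43))) = 39 + (3 + (-1/2 + sqrt(88))) = 39 + (3 + (-1/2 + 2*sqrt(22))) = 39 + (5/2 + 2*sqrt(22)) = 83/2 + 2*sqrt(22)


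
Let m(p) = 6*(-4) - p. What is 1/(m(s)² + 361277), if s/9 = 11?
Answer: 1/376406 ≈ 2.6567e-6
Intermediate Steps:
s = 99 (s = 9*11 = 99)
m(p) = -24 - p
1/(m(s)² + 361277) = 1/((-24 - 1*99)² + 361277) = 1/((-24 - 99)² + 361277) = 1/((-123)² + 361277) = 1/(15129 + 361277) = 1/376406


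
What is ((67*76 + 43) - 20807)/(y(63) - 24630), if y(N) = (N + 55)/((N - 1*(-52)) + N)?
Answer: 1394808/2192011 ≈ 0.63631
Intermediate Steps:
y(N) = (55 + N)/(52 + 2*N) (y(N) = (55 + N)/((N + 52) + N) = (55 + N)/((52 + N) + N) = (55 + N)/(52 + 2*N))
((67*76 + 43) - 20807)/(y(63) - 24630) = ((67*76 + 43) - 20807)/((55 + 63)/(2*(26 + 63)) - 24630) = ((5092 + 43) - 20807)/((½)*118/89 - 24630) = (5135 - 20807)/((½)*(1/89)*118 - 24630) = -15672/(59/89 - 24630) = -15672/(-2192011/89) = -15672*(-89/2192011) = 1394808/2192011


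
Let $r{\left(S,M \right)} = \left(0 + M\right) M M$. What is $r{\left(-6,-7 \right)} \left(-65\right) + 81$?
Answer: $22376$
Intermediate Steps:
$r{\left(S,M \right)} = M^{3}$ ($r{\left(S,M \right)} = M M^{2} = M^{3}$)
$r{\left(-6,-7 \right)} \left(-65\right) + 81 = \left(-7\right)^{3} \left(-65\right) + 81 = \left(-343\right) \left(-65\right) + 81 = 22295 + 81 = 22376$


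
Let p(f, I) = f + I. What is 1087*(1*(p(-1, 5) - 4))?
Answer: 0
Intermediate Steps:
p(f, I) = I + f
1087*(1*(p(-1, 5) - 4)) = 1087*(1*((5 - 1) - 4)) = 1087*(1*(4 - 4)) = 1087*(1*0) = 1087*0 = 0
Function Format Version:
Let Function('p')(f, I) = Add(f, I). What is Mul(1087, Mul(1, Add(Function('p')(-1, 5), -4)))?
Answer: 0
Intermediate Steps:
Function('p')(f, I) = Add(I, f)
Mul(1087, Mul(1, Add(Function('p')(-1, 5), -4))) = Mul(1087, Mul(1, Add(Add(5, -1), -4))) = Mul(1087, Mul(1, Add(4, -4))) = Mul(1087, Mul(1, 0)) = Mul(1087, 0) = 0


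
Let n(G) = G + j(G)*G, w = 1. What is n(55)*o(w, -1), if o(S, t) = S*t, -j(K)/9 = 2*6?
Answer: 5885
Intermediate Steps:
j(K) = -108 (j(K) = -18*6 = -9*12 = -108)
n(G) = -107*G (n(G) = G - 108*G = -107*G)
n(55)*o(w, -1) = (-107*55)*(1*(-1)) = -5885*(-1) = 5885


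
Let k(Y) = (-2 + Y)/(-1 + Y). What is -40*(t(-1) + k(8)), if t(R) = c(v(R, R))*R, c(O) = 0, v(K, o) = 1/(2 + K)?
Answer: -240/7 ≈ -34.286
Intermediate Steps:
k(Y) = (-2 + Y)/(-1 + Y)
t(R) = 0 (t(R) = 0*R = 0)
-40*(t(-1) + k(8)) = -40*(0 + (-2 + 8)/(-1 + 8)) = -40*(0 + 6/7) = -40*6/7 = -240/7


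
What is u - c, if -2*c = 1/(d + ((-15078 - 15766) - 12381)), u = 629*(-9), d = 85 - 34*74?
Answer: -516917233/91312 ≈ -5661.0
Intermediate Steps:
d = -2431 (d = 85 - 2516 = -2431)
u = -5661
c = 1/91312 (c = -1/(2*(-2431 + ((-15078 - 15766) - 12381))) = -1/(2*(-2431 + (-30844 - 12381))) = -1/(2*(-2431 - 43225)) = -½/(-45656) = -½*(-1/45656) = 1/91312 ≈ 1.0951e-5)
u - c = -5661 - 1*1/91312 = -5661 - 1/91312 = -516917233/91312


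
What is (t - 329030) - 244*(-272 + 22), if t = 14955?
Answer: -253075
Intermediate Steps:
(t - 329030) - 244*(-272 + 22) = (14955 - 329030) - 244*(-272 + 22) = -314075 - 244*(-250) = -314075 + 61000 = -253075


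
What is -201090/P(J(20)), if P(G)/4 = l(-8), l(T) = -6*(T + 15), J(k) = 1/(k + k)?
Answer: 33515/28 ≈ 1197.0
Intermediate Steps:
J(k) = 1/(2*k)
l(T) = -90 - 6*T (l(T) = -6*(15 + T) = -90 - 6*T)
P(G) = -168 (P(G) = 4*(-90 - 6*(-8)) = 4*(-90 + 48) = 4*(-42) = -168)
-201090/P(J(20)) = -201090/(-168) = -201090*(-1/168) = 33515/28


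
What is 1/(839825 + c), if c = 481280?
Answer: 1/1321105 ≈ 7.5694e-7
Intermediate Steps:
1/(839825 + c) = 1/(839825 + 481280) = 1/1321105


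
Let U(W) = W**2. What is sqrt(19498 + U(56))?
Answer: sqrt(22634) ≈ 150.45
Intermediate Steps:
sqrt(19498 + U(56)) = sqrt(19498 + 56**2) = sqrt(19498 + 3136) = sqrt(22634)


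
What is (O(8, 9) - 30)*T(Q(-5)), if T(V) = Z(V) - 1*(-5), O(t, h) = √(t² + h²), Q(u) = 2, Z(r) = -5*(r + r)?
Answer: 450 - 15*√145 ≈ 269.38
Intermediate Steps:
Z(r) = -10*r
O(t, h) = √(h² + t²)
T(V) = 5 - 10*V (T(V) = -10*V - 1*(-5) = -10*V + 5 = 5 - 10*V)
(O(8, 9) - 30)*T(Q(-5)) = (√(9² + 8²) - 30)*(5 - 10*2) = (√(81 + 64) - 30)*(5 - 20) = (√145 - 30)*(-15) = (-30 + √145)*(-15) = 450 - 15*√145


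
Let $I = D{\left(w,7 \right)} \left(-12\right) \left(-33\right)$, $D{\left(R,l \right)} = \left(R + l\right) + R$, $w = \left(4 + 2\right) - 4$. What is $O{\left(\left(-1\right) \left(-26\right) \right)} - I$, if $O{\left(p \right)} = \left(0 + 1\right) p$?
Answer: $-4330$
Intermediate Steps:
$O{\left(p \right)} = p$ ($O{\left(p \right)} = 1 p = p$)
$w = 2$ ($w = 6 - 4 = 2$)
$D{\left(R,l \right)} = l + 2 R$
$I = 4356$ ($I = \left(7 + 2 \cdot 2\right) \left(-12\right) \left(-33\right) = \left(7 + 4\right) \left(-12\right) \left(-33\right) = 11 \left(-12\right) \left(-33\right) = \left(-132\right) \left(-33\right) = 4356$)
$O{\left(\left(-1\right) \left(-26\right) \right)} - I = \left(-1\right) \left(-26\right) - 4356 = 26 - 4356 = -4330$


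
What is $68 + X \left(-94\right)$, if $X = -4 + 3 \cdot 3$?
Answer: $-402$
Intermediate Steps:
$X = 5$ ($X = -4 + 9 = 5$)
$68 + X \left(-94\right) = 68 + 5 \left(-94\right) = 68 - 470 = -402$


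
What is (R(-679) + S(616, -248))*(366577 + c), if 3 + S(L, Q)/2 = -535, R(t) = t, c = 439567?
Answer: -1414782720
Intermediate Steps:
S(L, Q) = -1076 (S(L, Q) = -6 + 2*(-535) = -6 - 1070 = -1076)
(R(-679) + S(616, -248))*(366577 + c) = (-679 - 1076)*(366577 + 439567) = -1755*806144 = -1414782720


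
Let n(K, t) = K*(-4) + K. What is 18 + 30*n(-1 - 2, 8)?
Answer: 288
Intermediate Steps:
n(K, t) = -3*K (n(K, t) = -4*K + K = -3*K)
18 + 30*n(-1 - 2, 8) = 18 + 30*(-3*(-1 - 2)) = 18 + 30*(-3*(-3)) = 18 + 30*9 = 18 + 270 = 288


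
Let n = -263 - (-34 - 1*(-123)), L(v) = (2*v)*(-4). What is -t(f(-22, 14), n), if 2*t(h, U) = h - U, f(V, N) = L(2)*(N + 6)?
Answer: -16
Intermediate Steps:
L(v) = -8*v
f(V, N) = -96 - 16*N (f(V, N) = (-8*2)*(N + 6) = -16*(6 + N) = -96 - 16*N)
n = -352 (n = -263 - (-34 + 123) = -263 - 1*89 = -263 - 89 = -352)
t(h, U) = h/2 - U/2 (t(h, U) = (h - U)/2 = h/2 - U/2)
-t(f(-22, 14), n) = -((-96 - 16*14)/2 - 1/2*(-352)) = -((-96 - 224)/2 + 176) = -((1/2)*(-320) + 176) = -(-160 + 176) = -1*16 = -16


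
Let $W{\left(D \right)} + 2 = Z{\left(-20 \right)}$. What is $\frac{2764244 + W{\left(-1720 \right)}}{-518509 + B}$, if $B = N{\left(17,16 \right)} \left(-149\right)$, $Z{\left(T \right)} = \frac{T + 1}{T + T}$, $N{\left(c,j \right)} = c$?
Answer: $- \frac{110569699}{20841680} \approx -5.3052$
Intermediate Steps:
$Z{\left(T \right)} = \frac{1 + T}{2 T}$
$W{\left(D \right)} = - \frac{61}{40}$ ($W{\left(D \right)} = -2 + \frac{1 - 20}{2 \left(-20\right)} = -2 + \frac{1}{2} \left(- \frac{1}{20}\right) \left(-19\right) = -2 + \frac{19}{40} = - \frac{61}{40}$)
$B = -2533$ ($B = 17 \left(-149\right) = -2533$)
$\frac{2764244 + W{\left(-1720 \right)}}{-518509 + B} = \frac{2764244 - \frac{61}{40}}{-518509 - 2533} = \frac{110569699}{40 \left(-521042\right)} = \frac{110569699}{40} \left(- \frac{1}{521042}\right) = - \frac{110569699}{20841680}$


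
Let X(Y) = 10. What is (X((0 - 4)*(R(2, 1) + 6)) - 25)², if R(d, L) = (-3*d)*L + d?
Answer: 225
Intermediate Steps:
R(d, L) = d - 3*L*d (R(d, L) = -3*L*d + d = d - 3*L*d)
(X((0 - 4)*(R(2, 1) + 6)) - 25)² = (10 - 25)² = (-15)² = 225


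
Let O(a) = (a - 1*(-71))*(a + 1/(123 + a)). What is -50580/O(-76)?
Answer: -475452/3571 ≈ -133.14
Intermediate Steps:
O(a) = (71 + a)*(a + 1/(123 + a)) (O(a) = (a + 71)*(a + 1/(123 + a)) = (71 + a)*(a + 1/(123 + a)))
-50580/O(-76) = -50580*(123 - 76)/(71 + (-76)**3 + 194*(-76)**2 + 8734*(-76)) = -50580*47/(71 - 438976 + 194*5776 - 663784) = -50580*47/(71 - 438976 + 1120544 - 663784) = -50580/((1/47)*17855) = -50580/17855/47 = -50580*47/17855 = -475452/3571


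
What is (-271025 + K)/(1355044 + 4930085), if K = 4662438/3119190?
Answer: -140895634552/3267418587585 ≈ -0.043121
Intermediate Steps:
K = 777073/519865 (K = 4662438*(1/3119190) = 777073/519865 ≈ 1.4948)
(-271025 + K)/(1355044 + 4930085) = (-271025 + 777073/519865)/(1355044 + 4930085) = -140895634552/519865/6285129 = -140895634552/519865*1/6285129 = -140895634552/3267418587585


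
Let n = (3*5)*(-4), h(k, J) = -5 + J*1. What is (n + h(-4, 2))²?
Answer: 3969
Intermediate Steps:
h(k, J) = -5 + J
n = -60 (n = 15*(-4) = -60)
(n + h(-4, 2))² = (-60 + (-5 + 2))² = (-60 - 3)² = (-63)² = 3969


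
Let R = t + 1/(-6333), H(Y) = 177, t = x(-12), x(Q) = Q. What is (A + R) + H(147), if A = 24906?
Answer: 158774642/6333 ≈ 25071.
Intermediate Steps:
t = -12
R = -75997/6333 (R = -12 + 1/(-6333) = -12 - 1/6333 = -75997/6333 ≈ -12.000)
(A + R) + H(147) = (24906 - 75997/6333) + 177 = 157653701/6333 + 177 = 158774642/6333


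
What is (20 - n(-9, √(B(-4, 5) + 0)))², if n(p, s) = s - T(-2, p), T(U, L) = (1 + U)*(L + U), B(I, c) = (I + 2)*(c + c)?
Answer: 941 - 124*I*√5 ≈ 941.0 - 277.27*I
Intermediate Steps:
B(I, c) = 2*c*(2 + I) (B(I, c) = (2 + I)*(2*c) = 2*c*(2 + I))
n(p, s) = -2 + p + s (n(p, s) = s - (p - 2 + (-2)² + p*(-2)) = s - (p - 2 + 4 - 2*p) = s - (2 - p) = s + (-2 + p) = -2 + p + s)
(20 - n(-9, √(B(-4, 5) + 0)))² = (20 - (-2 - 9 + √(2*5*(2 - 4) + 0)))² = (20 - (-2 - 9 + √(2*5*(-2) + 0)))² = (20 - (-2 - 9 + √(-20 + 0)))² = (20 - (-2 - 9 + √(-20)))² = (20 - (-2 - 9 + 2*I*√5))² = (20 - (-11 + 2*I*√5))² = (20 + (11 - 2*I*√5))² = (31 - 2*I*√5)²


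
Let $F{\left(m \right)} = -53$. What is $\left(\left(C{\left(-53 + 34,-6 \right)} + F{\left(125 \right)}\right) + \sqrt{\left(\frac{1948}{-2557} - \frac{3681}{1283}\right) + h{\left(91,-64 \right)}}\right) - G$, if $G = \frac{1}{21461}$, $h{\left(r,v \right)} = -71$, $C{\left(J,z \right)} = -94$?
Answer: $- \frac{3154768}{21461} + \frac{i \sqrt{803217890329662}}{3280631} \approx -147.0 + 8.6389 i$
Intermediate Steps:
$G = \frac{1}{21461} \approx 4.6596 \cdot 10^{-5}$
$\left(\left(C{\left(-53 + 34,-6 \right)} + F{\left(125 \right)}\right) + \sqrt{\left(\frac{1948}{-2557} - \frac{3681}{1283}\right) + h{\left(91,-64 \right)}}\right) - G = \left(\left(-94 - 53\right) + \sqrt{\left(\frac{1948}{-2557} - \frac{3681}{1283}\right) - 71}\right) - \frac{1}{21461} = \left(-147 + \sqrt{\left(1948 \left(- \frac{1}{2557}\right) - \frac{3681}{1283}\right) - 71}\right) - \frac{1}{21461} = \left(-147 + \sqrt{\left(- \frac{1948}{2557} - \frac{3681}{1283}\right) - 71}\right) - \frac{1}{21461} = \left(-147 + \sqrt{- \frac{11911601}{3280631} - 71}\right) - \frac{1}{21461} = \left(-147 + \sqrt{- \frac{244836402}{3280631}}\right) - \frac{1}{21461} = \left(-147 + \frac{i \sqrt{803217890329662}}{3280631}\right) - \frac{1}{21461} = - \frac{3154768}{21461} + \frac{i \sqrt{803217890329662}}{3280631}$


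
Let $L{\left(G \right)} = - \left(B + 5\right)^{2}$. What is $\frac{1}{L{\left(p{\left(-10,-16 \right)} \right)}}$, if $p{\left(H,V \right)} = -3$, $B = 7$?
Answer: $- \frac{1}{144} \approx -0.0069444$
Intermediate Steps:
$L{\left(G \right)} = -144$ ($L{\left(G \right)} = - \left(7 + 5\right)^{2} = - 12^{2} = \left(-1\right) 144 = -144$)
$\frac{1}{L{\left(p{\left(-10,-16 \right)} \right)}} = \frac{1}{-144} = - \frac{1}{144}$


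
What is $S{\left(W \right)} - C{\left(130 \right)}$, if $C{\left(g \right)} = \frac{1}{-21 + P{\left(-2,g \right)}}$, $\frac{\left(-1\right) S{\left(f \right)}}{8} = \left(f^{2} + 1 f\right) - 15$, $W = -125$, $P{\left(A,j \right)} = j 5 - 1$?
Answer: $- \frac{77796641}{628} \approx -1.2388 \cdot 10^{5}$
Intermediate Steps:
$P{\left(A,j \right)} = -1 + 5 j$ ($P{\left(A,j \right)} = 5 j - 1 = -1 + 5 j$)
$S{\left(f \right)} = 120 - 8 f - 8 f^{2}$ ($S{\left(f \right)} = - 8 \left(\left(f^{2} + 1 f\right) - 15\right) = - 8 \left(\left(f^{2} + f\right) - 15\right) = - 8 \left(\left(f + f^{2}\right) - 15\right) = - 8 \left(-15 + f + f^{2}\right) = 120 - 8 f - 8 f^{2}$)
$C{\left(g \right)} = \frac{1}{-22 + 5 g}$ ($C{\left(g \right)} = \frac{1}{-21 + \left(-1 + 5 g\right)} = \frac{1}{-22 + 5 g}$)
$S{\left(W \right)} - C{\left(130 \right)} = \left(120 - -1000 - 8 \left(-125\right)^{2}\right) - \frac{1}{-22 + 5 \cdot 130} = \left(120 + 1000 - 125000\right) - \frac{1}{-22 + 650} = \left(120 + 1000 - 125000\right) - \frac{1}{628} = -123880 - \frac{1}{628} = - \frac{77796641}{628}$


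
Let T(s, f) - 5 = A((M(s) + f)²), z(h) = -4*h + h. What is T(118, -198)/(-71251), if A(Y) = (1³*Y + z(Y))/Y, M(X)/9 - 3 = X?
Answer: -3/71251 ≈ -4.2105e-5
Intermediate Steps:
M(X) = 27 + 9*X
z(h) = -3*h
A(Y) = -2 (A(Y) = (1³*Y - 3*Y)/Y = (1*Y - 3*Y)/Y = (Y - 3*Y)/Y = (-2*Y)/Y = -2)
T(s, f) = 3 (T(s, f) = 5 - 2 = 3)
T(118, -198)/(-71251) = 3/(-71251) = 3*(-1/71251) = -3/71251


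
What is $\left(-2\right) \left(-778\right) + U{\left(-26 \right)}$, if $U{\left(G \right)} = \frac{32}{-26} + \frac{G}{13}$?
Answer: $\frac{20186}{13} \approx 1552.8$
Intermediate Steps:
$U{\left(G \right)} = - \frac{16}{13} + \frac{G}{13}$ ($U{\left(G \right)} = 32 \left(- \frac{1}{26}\right) + G \frac{1}{13} = - \frac{16}{13} + \frac{G}{13}$)
$\left(-2\right) \left(-778\right) + U{\left(-26 \right)} = \left(-2\right) \left(-778\right) + \left(- \frac{16}{13} + \frac{1}{13} \left(-26\right)\right) = 1556 - \frac{42}{13} = \frac{20186}{13}$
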